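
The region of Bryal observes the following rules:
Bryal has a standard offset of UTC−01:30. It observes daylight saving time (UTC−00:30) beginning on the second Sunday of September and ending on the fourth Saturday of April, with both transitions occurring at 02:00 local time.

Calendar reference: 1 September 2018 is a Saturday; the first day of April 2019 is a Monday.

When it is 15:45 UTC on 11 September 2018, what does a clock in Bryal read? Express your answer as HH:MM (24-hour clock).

15:15

1 September 2018 is a Saturday, so the first Sunday is September 2 and the second is September 9.
1 April 2019 is a Monday, so the first Saturday is April 6 and the fourth is April 27.
At the standard offset (UTC−01:30), 15:45 UTC − 1h30m = 14:15 Bryal standard time.
The standard-time date in Bryal, 11 September 2018, lies within the daylight-saving period (9 September 2018 – 27 April 2019), so Bryal is on daylight time, UTC−00:30.
15:45 UTC − 0h30m = 15:15 local.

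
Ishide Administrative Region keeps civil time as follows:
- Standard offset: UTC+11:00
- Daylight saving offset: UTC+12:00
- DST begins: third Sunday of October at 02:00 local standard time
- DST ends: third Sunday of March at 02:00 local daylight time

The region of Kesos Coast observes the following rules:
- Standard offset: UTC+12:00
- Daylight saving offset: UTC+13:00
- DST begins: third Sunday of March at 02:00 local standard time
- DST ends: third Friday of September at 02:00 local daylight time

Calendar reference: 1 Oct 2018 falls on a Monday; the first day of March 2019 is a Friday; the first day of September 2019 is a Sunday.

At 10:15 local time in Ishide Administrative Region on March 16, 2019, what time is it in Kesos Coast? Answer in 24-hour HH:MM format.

1 October 2018 is a Monday, so the first Sunday is October 7 and the third is October 21.
1 March 2019 is a Friday, so the first Sunday is March 3 and the third is March 17.
Daylight saving runs 21 October 2018 – 17 March 2019; March 16, 2019 is inside that window, so Ishide Administrative Region is at UTC+12:00.
10:15 Ishide Administrative Region − 12h = 22:15 UTC (rolling into the previous day, 15 March 2019).
1 March 2019 is a Friday, so the first Sunday is March 3 and the third is March 17.
1 September 2019 is a Sunday, so the first Friday is September 6 and the third is September 20.
At the standard offset (UTC+12:00), 22:15 UTC + 12h = 10:15 Kesos Coast standard time (rolling into the next day, 16 March 2019).
The standard-time date in Kesos Coast, March 16, 2019, is outside the daylight-saving period (17 March – 20 September), so Kesos Coast is on standard time, UTC+12:00.
22:15 UTC + 12h = 10:15 Kesos Coast (rolling into the next day, 16 March 2019).

10:15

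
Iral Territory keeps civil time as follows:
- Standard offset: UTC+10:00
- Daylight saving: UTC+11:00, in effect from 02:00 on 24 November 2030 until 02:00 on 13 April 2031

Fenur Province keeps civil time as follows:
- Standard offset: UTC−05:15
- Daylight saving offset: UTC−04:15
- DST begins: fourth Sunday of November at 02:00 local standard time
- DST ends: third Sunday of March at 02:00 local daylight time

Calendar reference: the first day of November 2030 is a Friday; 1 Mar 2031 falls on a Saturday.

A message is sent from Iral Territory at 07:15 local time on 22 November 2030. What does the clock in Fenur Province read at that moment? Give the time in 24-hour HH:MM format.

16:00

22 November 2030 does not fall between 24 November 2030 and 13 April 2031, so daylight saving is not in effect and Iral Territory is at UTC+10:00.
07:15 Iral Territory − 10h = 21:15 UTC (rolling into the previous day, 21 November 2030).
1 November 2030 is a Friday, so the first Sunday is November 3 and the fourth is November 24.
1 March 2031 is a Saturday, so the first Sunday is March 2 and the third is March 16.
At the standard offset (UTC−05:15), 21:15 UTC − 5h15m = 16:00 Fenur Province standard time.
The standard-time date in Fenur Province, 21 November 2030, does not fall between 24 November 2030 and 16 March 2031, so daylight saving is not in effect and Fenur Province is at UTC−05:15.
21:15 UTC − 5h15m = 16:00 Fenur Province.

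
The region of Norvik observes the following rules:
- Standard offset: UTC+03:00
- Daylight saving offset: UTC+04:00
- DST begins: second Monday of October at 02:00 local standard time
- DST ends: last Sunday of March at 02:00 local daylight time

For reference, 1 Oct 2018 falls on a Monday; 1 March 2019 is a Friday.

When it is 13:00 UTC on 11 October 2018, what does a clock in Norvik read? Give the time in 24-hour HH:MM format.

1 October 2018 is a Monday, so the first Monday is October 1 and the second is October 8.
1 March 2019 is a Friday, so Sundays fall on 3, 10, 17, 24, 31; the last is March 31.
At the standard offset (UTC+03:00), 13:00 UTC + 3h = 16:00 Norvik standard time.
The standard-time date in Norvik, 11 October 2018, lies within the daylight-saving period (8 October 2018 – 31 March 2019), so Norvik is on daylight time, UTC+04:00.
13:00 UTC + 4h = 17:00 local.

17:00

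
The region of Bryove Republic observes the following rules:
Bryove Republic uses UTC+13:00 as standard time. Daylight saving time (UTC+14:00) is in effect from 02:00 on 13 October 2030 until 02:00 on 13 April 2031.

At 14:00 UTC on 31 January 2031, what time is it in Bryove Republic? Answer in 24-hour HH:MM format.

At the standard offset (UTC+13:00), 14:00 UTC + 13h = 03:00 Bryove Republic standard time (rolling into the next day, 1 February 2031).
The standard-time date in Bryove Republic, 1 February 2031, lies within the daylight-saving period (13 October 2030 – 13 April 2031), so Bryove Republic is on daylight time, UTC+14:00.
14:00 UTC + 14h = 04:00 local (rolling into the next day, 1 February 2031).

04:00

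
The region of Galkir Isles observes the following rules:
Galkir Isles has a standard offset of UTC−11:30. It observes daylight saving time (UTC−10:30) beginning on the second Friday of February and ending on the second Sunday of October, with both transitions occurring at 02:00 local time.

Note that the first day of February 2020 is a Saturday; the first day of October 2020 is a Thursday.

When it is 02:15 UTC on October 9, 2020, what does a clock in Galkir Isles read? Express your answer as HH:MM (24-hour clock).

15:45

1 February 2020 is a Saturday, so the first Friday is February 7 and the second is February 14.
1 October 2020 is a Thursday, so the first Sunday is October 4 and the second is October 11.
At the standard offset (UTC−11:30), 02:15 UTC − 11h30m = 14:45 Galkir Isles standard time (rolling into the previous day, 8 October 2020).
Daylight saving runs 14 February – 11 October; the standard-time date in Galkir Isles, October 8, 2020, is inside that window, so Galkir Isles is at UTC−10:30.
02:15 UTC − 10h30m = 15:45 local (rolling into the previous day, 8 October 2020).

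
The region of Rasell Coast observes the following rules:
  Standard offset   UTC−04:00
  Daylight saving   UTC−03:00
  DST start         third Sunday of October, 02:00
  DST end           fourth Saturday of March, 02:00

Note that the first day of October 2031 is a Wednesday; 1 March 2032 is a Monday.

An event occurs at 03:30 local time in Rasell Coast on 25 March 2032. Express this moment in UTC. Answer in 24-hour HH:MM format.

06:30

1 October 2031 is a Wednesday, so the first Sunday is October 5 and the third is October 19.
1 March 2032 is a Monday, so the first Saturday is March 6 and the fourth is March 27.
25 March 2032 lies within the daylight-saving period (19 October 2031 – 27 March 2032), so Rasell Coast is on daylight time, UTC−03:00.
03:30 local + 3h = 06:30 UTC.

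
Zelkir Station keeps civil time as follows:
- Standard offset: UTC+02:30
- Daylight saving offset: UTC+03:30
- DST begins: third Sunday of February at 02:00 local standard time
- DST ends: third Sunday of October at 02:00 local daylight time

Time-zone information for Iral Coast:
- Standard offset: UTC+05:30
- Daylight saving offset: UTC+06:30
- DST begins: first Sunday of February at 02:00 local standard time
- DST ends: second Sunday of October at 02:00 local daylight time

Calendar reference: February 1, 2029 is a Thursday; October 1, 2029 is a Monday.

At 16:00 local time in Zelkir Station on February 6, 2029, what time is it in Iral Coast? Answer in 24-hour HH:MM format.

1 February 2029 is a Thursday, so the first Sunday is February 4 and the third is February 18.
1 October 2029 is a Monday, so the first Sunday is October 7 and the third is October 21.
Daylight saving runs 18 February – 21 October; February 6, 2029 is outside that window, so Zelkir Station is on standard time at UTC+02:30.
16:00 Zelkir Station − 2h30m = 13:30 UTC.
1 February 2029 is a Thursday, so the first Sunday is February 4.
1 October 2029 is a Monday, so the first Sunday is October 7 and the second is October 14.
At the standard offset (UTC+05:30), 13:30 UTC + 5h30m = 19:00 Iral Coast standard time.
Daylight saving runs 4 February – 14 October; the standard-time date in Iral Coast, February 6, 2029, is inside that window, so Iral Coast is at UTC+06:30.
13:30 UTC + 6h30m = 20:00 Iral Coast.

20:00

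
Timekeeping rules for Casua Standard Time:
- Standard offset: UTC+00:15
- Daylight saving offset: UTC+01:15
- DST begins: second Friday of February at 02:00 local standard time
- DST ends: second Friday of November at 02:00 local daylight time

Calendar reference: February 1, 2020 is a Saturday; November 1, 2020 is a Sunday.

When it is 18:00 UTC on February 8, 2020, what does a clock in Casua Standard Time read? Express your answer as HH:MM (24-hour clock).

1 February 2020 is a Saturday, so the first Friday is February 7 and the second is February 14.
1 November 2020 is a Sunday, so the first Friday is November 6 and the second is November 13.
At the standard offset (UTC+00:15), 18:00 UTC + 0h15m = 18:15 Casua Standard Time standard time.
Daylight saving runs 14 February – 13 November; the standard-time date in Casua Standard Time, February 8, 2020, is outside that window, so Casua Standard Time is on standard time at UTC+00:15.
18:00 UTC + 0h15m = 18:15 local.

18:15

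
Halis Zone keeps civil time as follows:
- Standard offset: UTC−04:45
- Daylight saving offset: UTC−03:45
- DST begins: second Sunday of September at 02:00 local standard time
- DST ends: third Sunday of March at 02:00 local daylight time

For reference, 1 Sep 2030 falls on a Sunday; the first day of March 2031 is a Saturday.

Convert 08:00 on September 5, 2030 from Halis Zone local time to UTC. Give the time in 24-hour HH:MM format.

1 September 2030 is a Sunday, so the first Sunday is September 1 and the second is September 8.
1 March 2031 is a Saturday, so the first Sunday is March 2 and the third is March 16.
Daylight saving runs 8 September 2030 – 16 March 2031; September 5, 2030 is outside that window, so Halis Zone is on standard time at UTC−04:45.
08:00 local + 4h45m = 12:45 UTC.

12:45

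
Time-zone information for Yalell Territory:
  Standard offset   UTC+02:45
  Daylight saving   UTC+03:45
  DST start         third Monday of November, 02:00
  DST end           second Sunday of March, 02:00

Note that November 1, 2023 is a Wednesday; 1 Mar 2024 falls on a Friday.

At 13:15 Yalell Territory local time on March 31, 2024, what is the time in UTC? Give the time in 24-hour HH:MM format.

1 November 2023 is a Wednesday, so the first Monday is November 6 and the third is November 20.
1 March 2024 is a Friday, so the first Sunday is March 3 and the second is March 10.
March 31, 2024 does not fall between 20 November 2023 and 10 March 2024, so daylight saving is not in effect and Yalell Territory is at UTC+02:45.
13:15 local − 2h45m = 10:30 UTC.

10:30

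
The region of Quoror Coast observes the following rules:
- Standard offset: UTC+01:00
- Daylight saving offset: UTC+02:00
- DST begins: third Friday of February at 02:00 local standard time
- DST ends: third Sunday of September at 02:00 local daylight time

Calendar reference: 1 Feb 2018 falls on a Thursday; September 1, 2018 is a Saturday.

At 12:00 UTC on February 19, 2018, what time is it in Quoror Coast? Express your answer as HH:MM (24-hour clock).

1 February 2018 is a Thursday, so the first Friday is February 2 and the third is February 16.
1 September 2018 is a Saturday, so the first Sunday is September 2 and the third is September 16.
At the standard offset (UTC+01:00), 12:00 UTC + 1h = 13:00 Quoror Coast standard time.
The standard-time date in Quoror Coast, February 19, 2018, lies within the daylight-saving period (16 February – 16 September), so Quoror Coast is on daylight time, UTC+02:00.
12:00 UTC + 2h = 14:00 local.

14:00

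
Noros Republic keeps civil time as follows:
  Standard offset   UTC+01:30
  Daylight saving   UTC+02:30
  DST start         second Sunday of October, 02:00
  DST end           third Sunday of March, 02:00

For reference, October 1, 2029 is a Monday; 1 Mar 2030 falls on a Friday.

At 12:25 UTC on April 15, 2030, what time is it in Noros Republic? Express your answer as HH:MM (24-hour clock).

1 October 2029 is a Monday, so the first Sunday is October 7 and the second is October 14.
1 March 2030 is a Friday, so the first Sunday is March 3 and the third is March 17.
At the standard offset (UTC+01:30), 12:25 UTC + 1h30m = 13:55 Noros Republic standard time.
The standard-time date in Noros Republic, April 15, 2030, is outside the daylight-saving period (14 October 2029 – 17 March 2030), so Noros Republic is on standard time, UTC+01:30.
12:25 UTC + 1h30m = 13:55 local.

13:55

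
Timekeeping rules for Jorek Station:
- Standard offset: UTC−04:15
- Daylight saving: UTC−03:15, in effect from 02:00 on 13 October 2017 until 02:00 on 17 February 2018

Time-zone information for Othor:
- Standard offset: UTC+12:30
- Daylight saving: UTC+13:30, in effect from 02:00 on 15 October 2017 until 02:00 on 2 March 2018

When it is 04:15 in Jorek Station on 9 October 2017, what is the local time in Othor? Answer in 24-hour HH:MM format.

9 October 2017 is outside the daylight-saving period (13 October 2017 – 17 February 2018), so Jorek Station is on standard time, UTC−04:15.
04:15 Jorek Station + 4h15m = 08:30 UTC.
At the standard offset (UTC+12:30), 08:30 UTC + 12h30m = 21:00 Othor standard time.
The standard-time date in Othor, 9 October 2017, does not fall between 15 October 2017 and 2 March 2018, so daylight saving is not in effect and Othor is at UTC+12:30.
08:30 UTC + 12h30m = 21:00 Othor.

21:00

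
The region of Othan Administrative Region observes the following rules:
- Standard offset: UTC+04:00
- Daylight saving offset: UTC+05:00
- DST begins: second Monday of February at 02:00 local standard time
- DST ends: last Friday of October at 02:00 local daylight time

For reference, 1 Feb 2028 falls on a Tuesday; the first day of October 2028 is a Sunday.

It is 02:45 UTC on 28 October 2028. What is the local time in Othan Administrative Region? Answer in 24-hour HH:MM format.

1 February 2028 is a Tuesday, so the first Monday is February 7 and the second is February 14.
1 October 2028 is a Sunday, so Fridays fall on 6, 13, 20, 27; the last is October 27.
At the standard offset (UTC+04:00), 02:45 UTC + 4h = 06:45 Othan Administrative Region standard time.
The standard-time date in Othan Administrative Region, 28 October 2028, is outside the daylight-saving period (14 February – 27 October), so Othan Administrative Region is on standard time, UTC+04:00.
02:45 UTC + 4h = 06:45 local.

06:45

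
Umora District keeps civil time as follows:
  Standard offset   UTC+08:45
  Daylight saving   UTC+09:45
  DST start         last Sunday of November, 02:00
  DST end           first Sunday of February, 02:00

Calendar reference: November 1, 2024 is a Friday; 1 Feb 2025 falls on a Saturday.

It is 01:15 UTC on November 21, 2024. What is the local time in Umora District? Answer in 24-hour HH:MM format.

10:00

1 November 2024 is a Friday, so Sundays fall on 3, 10, 17, 24; the last is November 24.
1 February 2025 is a Saturday, so the first Sunday is February 2.
At the standard offset (UTC+08:45), 01:15 UTC + 8h45m = 10:00 Umora District standard time.
Daylight saving runs 24 November 2024 – 2 February 2025; the standard-time date in Umora District, November 21, 2024, is outside that window, so Umora District is on standard time at UTC+08:45.
01:15 UTC + 8h45m = 10:00 local.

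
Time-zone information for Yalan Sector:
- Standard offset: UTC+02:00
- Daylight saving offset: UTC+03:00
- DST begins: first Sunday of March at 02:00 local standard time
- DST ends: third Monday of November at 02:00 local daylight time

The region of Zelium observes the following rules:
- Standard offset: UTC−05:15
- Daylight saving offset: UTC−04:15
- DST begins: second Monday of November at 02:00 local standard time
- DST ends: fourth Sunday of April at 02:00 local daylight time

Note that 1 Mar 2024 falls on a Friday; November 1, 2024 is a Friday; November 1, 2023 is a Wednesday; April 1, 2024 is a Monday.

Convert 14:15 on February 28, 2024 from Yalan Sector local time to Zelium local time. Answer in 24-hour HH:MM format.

1 March 2024 is a Friday, so the first Sunday is March 3.
1 November 2024 is a Friday, so the first Monday is November 4 and the third is November 18.
February 28, 2024 does not fall between 3 March and 18 November, so daylight saving is not in effect and Yalan Sector is at UTC+02:00.
14:15 Yalan Sector − 2h = 12:15 UTC.
1 November 2023 is a Wednesday, so the first Monday is November 6 and the second is November 13.
1 April 2024 is a Monday, so the first Sunday is April 7 and the fourth is April 28.
At the standard offset (UTC−05:15), 12:15 UTC − 5h15m = 07:00 Zelium standard time.
The standard-time date in Zelium, February 28, 2024, falls between 13 November 2023 and 28 April 2024, so daylight saving is in effect and Zelium is at UTC−04:15.
12:15 UTC − 4h15m = 08:00 Zelium.

08:00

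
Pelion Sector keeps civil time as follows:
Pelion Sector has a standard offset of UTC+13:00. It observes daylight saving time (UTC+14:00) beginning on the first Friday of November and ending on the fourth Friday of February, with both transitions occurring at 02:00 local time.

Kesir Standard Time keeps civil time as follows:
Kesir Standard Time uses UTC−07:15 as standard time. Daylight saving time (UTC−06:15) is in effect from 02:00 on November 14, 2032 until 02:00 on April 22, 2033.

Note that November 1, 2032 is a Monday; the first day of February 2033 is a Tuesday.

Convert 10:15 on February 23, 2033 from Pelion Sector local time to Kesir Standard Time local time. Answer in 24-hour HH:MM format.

1 November 2032 is a Monday, so the first Friday is November 5.
1 February 2033 is a Tuesday, so the first Friday is February 4 and the fourth is February 25.
Daylight saving runs 5 November 2032 – 25 February 2033; February 23, 2033 is inside that window, so Pelion Sector is at UTC+14:00.
10:15 Pelion Sector − 14h = 20:15 UTC (rolling into the previous day, 22 February 2033).
At the standard offset (UTC−07:15), 20:15 UTC − 7h15m = 13:00 Kesir Standard Time standard time.
The standard-time date in Kesir Standard Time, February 22, 2033, lies within the daylight-saving period (14 November 2032 – 22 April 2033), so Kesir Standard Time is on daylight time, UTC−06:15.
20:15 UTC − 6h15m = 14:00 Kesir Standard Time.

14:00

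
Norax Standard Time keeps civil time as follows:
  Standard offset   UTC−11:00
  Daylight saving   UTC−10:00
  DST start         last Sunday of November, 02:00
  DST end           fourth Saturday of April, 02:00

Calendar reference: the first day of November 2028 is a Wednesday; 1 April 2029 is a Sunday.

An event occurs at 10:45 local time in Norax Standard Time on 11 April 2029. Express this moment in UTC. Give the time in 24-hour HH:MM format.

20:45

1 November 2028 is a Wednesday, so Sundays fall on 5, 12, 19, 26; the last is November 26.
1 April 2029 is a Sunday, so the first Saturday is April 7 and the fourth is April 28.
11 April 2029 falls between 26 November 2028 and 28 April 2029, so daylight saving is in effect and Norax Standard Time is at UTC−10:00.
10:45 local + 10h = 20:45 UTC.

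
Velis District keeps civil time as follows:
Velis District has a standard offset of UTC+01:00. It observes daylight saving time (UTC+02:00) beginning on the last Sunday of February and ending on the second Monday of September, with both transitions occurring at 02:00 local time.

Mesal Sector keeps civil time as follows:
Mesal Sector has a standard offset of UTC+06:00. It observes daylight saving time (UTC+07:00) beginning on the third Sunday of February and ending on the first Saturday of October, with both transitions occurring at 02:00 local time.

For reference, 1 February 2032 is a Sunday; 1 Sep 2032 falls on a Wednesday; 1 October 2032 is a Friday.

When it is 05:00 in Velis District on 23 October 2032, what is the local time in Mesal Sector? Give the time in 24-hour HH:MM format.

10:00

1 February 2032 is a Sunday, so Sundays fall on 1, 8, 15, 22, 29; the last is February 29.
1 September 2032 is a Wednesday, so the first Monday is September 6 and the second is September 13.
23 October 2032 does not fall between 29 February and 13 September, so daylight saving is not in effect and Velis District is at UTC+01:00.
05:00 Velis District − 1h = 04:00 UTC.
1 February 2032 is a Sunday, so the first Sunday is February 1 and the third is February 15.
1 October 2032 is a Friday, so the first Saturday is October 2.
At the standard offset (UTC+06:00), 04:00 UTC + 6h = 10:00 Mesal Sector standard time.
Daylight saving runs 15 February – 2 October; the standard-time date in Mesal Sector, 23 October 2032, is outside that window, so Mesal Sector is on standard time at UTC+06:00.
04:00 UTC + 6h = 10:00 Mesal Sector.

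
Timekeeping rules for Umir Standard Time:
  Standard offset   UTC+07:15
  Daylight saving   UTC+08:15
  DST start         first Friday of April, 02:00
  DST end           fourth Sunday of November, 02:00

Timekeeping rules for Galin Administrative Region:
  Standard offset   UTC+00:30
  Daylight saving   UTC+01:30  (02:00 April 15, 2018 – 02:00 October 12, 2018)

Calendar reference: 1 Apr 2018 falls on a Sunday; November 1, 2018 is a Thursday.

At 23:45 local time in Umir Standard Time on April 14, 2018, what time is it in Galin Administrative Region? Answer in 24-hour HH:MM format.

16:00

1 April 2018 is a Sunday, so the first Friday is April 6.
1 November 2018 is a Thursday, so the first Sunday is November 4 and the fourth is November 25.
April 14, 2018 falls between 6 April and 25 November, so daylight saving is in effect and Umir Standard Time is at UTC+08:15.
23:45 Umir Standard Time − 8h15m = 15:30 UTC.
At the standard offset (UTC+00:30), 15:30 UTC + 0h30m = 16:00 Galin Administrative Region standard time.
The standard-time date in Galin Administrative Region, April 14, 2018, does not fall between 15 April and 12 October, so daylight saving is not in effect and Galin Administrative Region is at UTC+00:30.
15:30 UTC + 0h30m = 16:00 Galin Administrative Region.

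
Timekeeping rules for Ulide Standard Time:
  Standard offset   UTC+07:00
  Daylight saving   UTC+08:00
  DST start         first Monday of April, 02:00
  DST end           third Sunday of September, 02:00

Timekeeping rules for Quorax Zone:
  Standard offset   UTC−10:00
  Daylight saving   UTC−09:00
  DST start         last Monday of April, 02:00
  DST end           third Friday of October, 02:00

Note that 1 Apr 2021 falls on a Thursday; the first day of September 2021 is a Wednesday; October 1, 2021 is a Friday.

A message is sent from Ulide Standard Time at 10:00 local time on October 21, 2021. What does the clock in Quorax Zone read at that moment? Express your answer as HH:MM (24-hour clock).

17:00

1 April 2021 is a Thursday, so the first Monday is April 5.
1 September 2021 is a Wednesday, so the first Sunday is September 5 and the third is September 19.
Daylight saving runs 5 April – 19 September; October 21, 2021 is outside that window, so Ulide Standard Time is on standard time at UTC+07:00.
10:00 Ulide Standard Time − 7h = 03:00 UTC.
1 April 2021 is a Thursday, so Mondays fall on 5, 12, 19, 26; the last is April 26.
1 October 2021 is a Friday, so the first Friday is October 1 and the third is October 15.
At the standard offset (UTC−10:00), 03:00 UTC − 10h = 17:00 Quorax Zone standard time (rolling into the previous day, 20 October 2021).
Daylight saving runs 26 April – 15 October; the standard-time date in Quorax Zone, October 20, 2021, is outside that window, so Quorax Zone is on standard time at UTC−10:00.
03:00 UTC − 10h = 17:00 Quorax Zone (rolling into the previous day, 20 October 2021).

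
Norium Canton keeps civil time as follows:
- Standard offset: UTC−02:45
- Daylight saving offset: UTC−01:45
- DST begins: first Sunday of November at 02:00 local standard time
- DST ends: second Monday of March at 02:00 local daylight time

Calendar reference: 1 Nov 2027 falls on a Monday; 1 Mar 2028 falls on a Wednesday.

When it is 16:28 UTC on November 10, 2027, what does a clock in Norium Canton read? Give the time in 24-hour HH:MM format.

1 November 2027 is a Monday, so the first Sunday is November 7.
1 March 2028 is a Wednesday, so the first Monday is March 6 and the second is March 13.
At the standard offset (UTC−02:45), 16:28 UTC − 2h45m = 13:43 Norium Canton standard time.
Daylight saving runs 7 November 2027 – 13 March 2028; the standard-time date in Norium Canton, November 10, 2027, is inside that window, so Norium Canton is at UTC−01:45.
16:28 UTC − 1h45m = 14:43 local.

14:43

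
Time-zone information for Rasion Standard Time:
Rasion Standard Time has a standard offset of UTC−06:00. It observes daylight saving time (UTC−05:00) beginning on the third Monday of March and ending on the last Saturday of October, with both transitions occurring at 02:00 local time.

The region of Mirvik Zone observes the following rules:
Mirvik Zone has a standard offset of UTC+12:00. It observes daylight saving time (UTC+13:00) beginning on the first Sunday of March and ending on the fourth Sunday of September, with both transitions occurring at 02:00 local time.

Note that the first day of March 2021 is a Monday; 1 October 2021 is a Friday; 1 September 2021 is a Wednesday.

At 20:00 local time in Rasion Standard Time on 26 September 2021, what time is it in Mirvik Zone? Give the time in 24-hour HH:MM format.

1 March 2021 is a Monday, so the first Monday is March 1 and the third is March 15.
1 October 2021 is a Friday, so Saturdays fall on 2, 9, 16, 23, 30; the last is October 30.
Daylight saving runs 15 March – 30 October; 26 September 2021 is inside that window, so Rasion Standard Time is at UTC−05:00.
20:00 Rasion Standard Time + 5h = 01:00 UTC (rolling into the next day, 27 September 2021).
1 March 2021 is a Monday, so the first Sunday is March 7.
1 September 2021 is a Wednesday, so the first Sunday is September 5 and the fourth is September 26.
At the standard offset (UTC+12:00), 01:00 UTC + 12h = 13:00 Mirvik Zone standard time.
The standard-time date in Mirvik Zone, 27 September 2021, is outside the daylight-saving period (7 March – 26 September), so Mirvik Zone is on standard time, UTC+12:00.
01:00 UTC + 12h = 13:00 Mirvik Zone.

13:00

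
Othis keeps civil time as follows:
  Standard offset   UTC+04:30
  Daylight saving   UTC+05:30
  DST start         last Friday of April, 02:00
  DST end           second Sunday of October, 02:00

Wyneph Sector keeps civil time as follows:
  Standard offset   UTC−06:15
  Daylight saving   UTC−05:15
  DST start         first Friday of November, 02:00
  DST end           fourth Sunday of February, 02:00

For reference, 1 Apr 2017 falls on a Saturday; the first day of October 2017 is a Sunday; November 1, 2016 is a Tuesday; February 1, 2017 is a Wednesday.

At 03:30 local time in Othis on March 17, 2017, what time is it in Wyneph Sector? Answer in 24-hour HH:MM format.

16:45

1 April 2017 is a Saturday, so Fridays fall on 7, 14, 21, 28; the last is April 28.
1 October 2017 is a Sunday, so the first Sunday is October 1 and the second is October 8.
March 17, 2017 is outside the daylight-saving period (28 April – 8 October), so Othis is on standard time, UTC+04:30.
03:30 Othis − 4h30m = 23:00 UTC (rolling into the previous day, 16 March 2017).
1 November 2016 is a Tuesday, so the first Friday is November 4.
1 February 2017 is a Wednesday, so the first Sunday is February 5 and the fourth is February 26.
At the standard offset (UTC−06:15), 23:00 UTC − 6h15m = 16:45 Wyneph Sector standard time.
Daylight saving runs 4 November 2016 – 26 February 2017; the standard-time date in Wyneph Sector, March 16, 2017, is outside that window, so Wyneph Sector is on standard time at UTC−06:15.
23:00 UTC − 6h15m = 16:45 Wyneph Sector.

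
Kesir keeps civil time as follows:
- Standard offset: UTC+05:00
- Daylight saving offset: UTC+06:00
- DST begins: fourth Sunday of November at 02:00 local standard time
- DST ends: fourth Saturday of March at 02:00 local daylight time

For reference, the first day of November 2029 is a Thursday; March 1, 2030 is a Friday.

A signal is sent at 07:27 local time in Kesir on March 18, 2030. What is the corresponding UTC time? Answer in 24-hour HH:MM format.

1 November 2029 is a Thursday, so the first Sunday is November 4 and the fourth is November 25.
1 March 2030 is a Friday, so the first Saturday is March 2 and the fourth is March 23.
March 18, 2030 falls between 25 November 2029 and 23 March 2030, so daylight saving is in effect and Kesir is at UTC+06:00.
07:27 local − 6h = 01:27 UTC.

01:27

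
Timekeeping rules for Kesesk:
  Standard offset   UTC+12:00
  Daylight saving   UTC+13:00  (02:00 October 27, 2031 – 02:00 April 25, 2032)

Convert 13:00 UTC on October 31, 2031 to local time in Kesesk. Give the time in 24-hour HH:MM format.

At the standard offset (UTC+12:00), 13:00 UTC + 12h = 01:00 Kesesk standard time (rolling into the next day, 1 November 2031).
The standard-time date in Kesesk, November 1, 2031, lies within the daylight-saving period (27 October 2031 – 25 April 2032), so Kesesk is on daylight time, UTC+13:00.
13:00 UTC + 13h = 02:00 local (rolling into the next day, 1 November 2031).

02:00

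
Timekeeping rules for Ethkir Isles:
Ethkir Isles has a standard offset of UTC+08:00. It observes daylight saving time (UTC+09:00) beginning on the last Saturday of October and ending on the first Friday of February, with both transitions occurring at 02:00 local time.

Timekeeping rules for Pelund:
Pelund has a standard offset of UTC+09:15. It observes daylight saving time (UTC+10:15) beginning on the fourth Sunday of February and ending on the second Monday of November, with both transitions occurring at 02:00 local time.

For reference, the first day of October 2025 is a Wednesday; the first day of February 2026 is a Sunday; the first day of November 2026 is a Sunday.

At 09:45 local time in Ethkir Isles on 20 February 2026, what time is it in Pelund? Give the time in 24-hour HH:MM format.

11:00

1 October 2025 is a Wednesday, so Saturdays fall on 4, 11, 18, 25; the last is October 25.
1 February 2026 is a Sunday, so the first Friday is February 6.
Daylight saving runs 25 October 2025 – 6 February 2026; 20 February 2026 is outside that window, so Ethkir Isles is on standard time at UTC+08:00.
09:45 Ethkir Isles − 8h = 01:45 UTC.
1 February 2026 is a Sunday, so the first Sunday is February 1 and the fourth is February 22.
1 November 2026 is a Sunday, so the first Monday is November 2 and the second is November 9.
At the standard offset (UTC+09:15), 01:45 UTC + 9h15m = 11:00 Pelund standard time.
The standard-time date in Pelund, 20 February 2026, does not fall between 22 February and 9 November, so daylight saving is not in effect and Pelund is at UTC+09:15.
01:45 UTC + 9h15m = 11:00 Pelund.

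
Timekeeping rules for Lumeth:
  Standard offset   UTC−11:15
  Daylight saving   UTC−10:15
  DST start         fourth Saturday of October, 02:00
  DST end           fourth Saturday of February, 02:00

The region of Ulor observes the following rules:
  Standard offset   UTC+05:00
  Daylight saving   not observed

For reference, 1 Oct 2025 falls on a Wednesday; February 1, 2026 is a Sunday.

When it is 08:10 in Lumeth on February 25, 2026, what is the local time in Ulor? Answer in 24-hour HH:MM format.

1 October 2025 is a Wednesday, so the first Saturday is October 4 and the fourth is October 25.
1 February 2026 is a Sunday, so the first Saturday is February 7 and the fourth is February 28.
Daylight saving runs 25 October 2025 – 28 February 2026; February 25, 2026 is inside that window, so Lumeth is at UTC−10:15.
08:10 Lumeth + 10h15m = 18:25 UTC.
Ulor stays on UTC+05:00 all year.
18:25 UTC + 5h = 23:25 Ulor.

23:25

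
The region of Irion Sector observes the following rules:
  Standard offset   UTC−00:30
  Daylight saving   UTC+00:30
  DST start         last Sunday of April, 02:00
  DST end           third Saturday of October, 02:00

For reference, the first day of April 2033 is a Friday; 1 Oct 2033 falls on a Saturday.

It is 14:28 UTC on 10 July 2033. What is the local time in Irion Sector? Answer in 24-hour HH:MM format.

1 April 2033 is a Friday, so Sundays fall on 3, 10, 17, 24; the last is April 24.
1 October 2033 is a Saturday, so the first Saturday is October 1 and the third is October 15.
At the standard offset (UTC−00:30), 14:28 UTC − 0h30m = 13:58 Irion Sector standard time.
The standard-time date in Irion Sector, 10 July 2033, lies within the daylight-saving period (24 April – 15 October), so Irion Sector is on daylight time, UTC+00:30.
14:28 UTC + 0h30m = 14:58 local.

14:58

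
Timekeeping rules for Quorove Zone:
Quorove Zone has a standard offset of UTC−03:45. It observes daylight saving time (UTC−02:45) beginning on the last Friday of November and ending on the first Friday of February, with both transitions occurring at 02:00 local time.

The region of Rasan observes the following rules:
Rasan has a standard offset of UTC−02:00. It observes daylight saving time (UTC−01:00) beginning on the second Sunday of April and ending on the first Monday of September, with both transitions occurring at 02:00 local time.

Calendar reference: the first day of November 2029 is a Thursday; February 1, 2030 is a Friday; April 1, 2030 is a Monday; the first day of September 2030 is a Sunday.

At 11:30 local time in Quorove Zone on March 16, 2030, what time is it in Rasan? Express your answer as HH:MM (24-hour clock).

13:15

1 November 2029 is a Thursday, so Fridays fall on 2, 9, 16, 23, 30; the last is November 30.
1 February 2030 is a Friday, so the first Friday is February 1.
March 16, 2030 is outside the daylight-saving period (30 November 2029 – 1 February 2030), so Quorove Zone is on standard time, UTC−03:45.
11:30 Quorove Zone + 3h45m = 15:15 UTC.
1 April 2030 is a Monday, so the first Sunday is April 7 and the second is April 14.
1 September 2030 is a Sunday, so the first Monday is September 2.
At the standard offset (UTC−02:00), 15:15 UTC − 2h = 13:15 Rasan standard time.
Daylight saving runs 14 April – 2 September; the standard-time date in Rasan, March 16, 2030, is outside that window, so Rasan is on standard time at UTC−02:00.
15:15 UTC − 2h = 13:15 Rasan.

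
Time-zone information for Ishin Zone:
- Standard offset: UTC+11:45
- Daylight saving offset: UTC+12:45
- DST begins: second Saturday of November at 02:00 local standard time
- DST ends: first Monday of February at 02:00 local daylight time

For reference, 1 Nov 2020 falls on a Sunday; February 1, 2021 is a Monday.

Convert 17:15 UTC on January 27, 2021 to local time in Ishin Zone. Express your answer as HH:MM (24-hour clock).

06:00

1 November 2020 is a Sunday, so the first Saturday is November 7 and the second is November 14.
1 February 2021 is a Monday, so the first Monday is February 1.
At the standard offset (UTC+11:45), 17:15 UTC + 11h45m = 05:00 Ishin Zone standard time (rolling into the next day, 28 January 2021).
The standard-time date in Ishin Zone, January 28, 2021, falls between 14 November 2020 and 1 February 2021, so daylight saving is in effect and Ishin Zone is at UTC+12:45.
17:15 UTC + 12h45m = 06:00 local (rolling into the next day, 28 January 2021).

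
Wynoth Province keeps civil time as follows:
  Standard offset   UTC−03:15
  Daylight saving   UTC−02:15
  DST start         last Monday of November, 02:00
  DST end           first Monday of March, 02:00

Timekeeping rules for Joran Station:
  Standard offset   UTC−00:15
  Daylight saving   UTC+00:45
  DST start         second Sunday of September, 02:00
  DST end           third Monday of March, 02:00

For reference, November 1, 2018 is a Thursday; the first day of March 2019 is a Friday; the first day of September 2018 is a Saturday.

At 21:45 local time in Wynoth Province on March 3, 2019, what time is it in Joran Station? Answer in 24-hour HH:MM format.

1 November 2018 is a Thursday, so Mondays fall on 5, 12, 19, 26; the last is November 26.
1 March 2019 is a Friday, so the first Monday is March 4.
March 3, 2019 lies within the daylight-saving period (26 November 2018 – 4 March 2019), so Wynoth Province is on daylight time, UTC−02:15.
21:45 Wynoth Province + 2h15m = 00:00 UTC (rolling into the next day, 4 March 2019).
1 September 2018 is a Saturday, so the first Sunday is September 2 and the second is September 9.
1 March 2019 is a Friday, so the first Monday is March 4 and the third is March 18.
At the standard offset (UTC−00:15), 00:00 UTC − 0h15m = 23:45 Joran Station standard time (rolling into the previous day, 3 March 2019).
The standard-time date in Joran Station, March 3, 2019, lies within the daylight-saving period (9 September 2018 – 18 March 2019), so Joran Station is on daylight time, UTC+00:45.
00:00 UTC + 0h45m = 00:45 Joran Station.

00:45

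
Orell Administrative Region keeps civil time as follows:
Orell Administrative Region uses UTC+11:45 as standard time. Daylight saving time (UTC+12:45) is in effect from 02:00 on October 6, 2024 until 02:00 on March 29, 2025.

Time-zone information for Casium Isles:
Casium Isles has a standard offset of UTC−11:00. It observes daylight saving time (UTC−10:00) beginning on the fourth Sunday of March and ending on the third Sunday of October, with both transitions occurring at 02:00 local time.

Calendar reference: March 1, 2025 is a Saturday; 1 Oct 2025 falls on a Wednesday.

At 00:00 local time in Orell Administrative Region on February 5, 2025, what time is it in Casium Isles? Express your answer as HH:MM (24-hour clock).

Daylight saving runs 6 October 2024 – 29 March 2025; February 5, 2025 is inside that window, so Orell Administrative Region is at UTC+12:45.
00:00 Orell Administrative Region − 12h45m = 11:15 UTC (rolling into the previous day, 4 February 2025).
1 March 2025 is a Saturday, so the first Sunday is March 2 and the fourth is March 23.
1 October 2025 is a Wednesday, so the first Sunday is October 5 and the third is October 19.
At the standard offset (UTC−11:00), 11:15 UTC − 11h = 00:15 Casium Isles standard time.
The standard-time date in Casium Isles, February 4, 2025, does not fall between 23 March and 19 October, so daylight saving is not in effect and Casium Isles is at UTC−11:00.
11:15 UTC − 11h = 00:15 Casium Isles.

00:15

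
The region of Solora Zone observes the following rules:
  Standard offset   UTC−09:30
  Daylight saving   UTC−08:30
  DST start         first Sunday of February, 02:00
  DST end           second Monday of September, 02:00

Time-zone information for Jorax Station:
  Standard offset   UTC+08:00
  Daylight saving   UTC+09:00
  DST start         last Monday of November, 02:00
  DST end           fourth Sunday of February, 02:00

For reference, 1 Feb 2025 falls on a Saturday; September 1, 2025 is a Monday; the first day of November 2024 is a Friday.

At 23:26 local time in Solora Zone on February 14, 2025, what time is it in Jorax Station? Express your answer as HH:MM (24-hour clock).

16:56

1 February 2025 is a Saturday, so the first Sunday is February 2.
1 September 2025 is a Monday, so the first Monday is September 1 and the second is September 8.
February 14, 2025 lies within the daylight-saving period (2 February – 8 September), so Solora Zone is on daylight time, UTC−08:30.
23:26 Solora Zone + 8h30m = 07:56 UTC (rolling into the next day, 15 February 2025).
1 November 2024 is a Friday, so Mondays fall on 4, 11, 18, 25; the last is November 25.
1 February 2025 is a Saturday, so the first Sunday is February 2 and the fourth is February 23.
At the standard offset (UTC+08:00), 07:56 UTC + 8h = 15:56 Jorax Station standard time.
The standard-time date in Jorax Station, February 15, 2025, falls between 25 November 2024 and 23 February 2025, so daylight saving is in effect and Jorax Station is at UTC+09:00.
07:56 UTC + 9h = 16:56 Jorax Station.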